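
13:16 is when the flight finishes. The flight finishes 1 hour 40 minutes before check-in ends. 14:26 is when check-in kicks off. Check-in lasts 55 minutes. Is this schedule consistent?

No

Check-in ends at 14:26 + 55 min = 15:21.
The flight ends at 15:21 − 100 min = 13:41.
But the flight is also said to end at 13:16 — a 25-minute conflict.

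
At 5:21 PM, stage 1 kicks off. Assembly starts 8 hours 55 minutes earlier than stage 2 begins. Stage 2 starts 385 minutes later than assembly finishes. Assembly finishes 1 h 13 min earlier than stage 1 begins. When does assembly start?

Assembly ends at 5:21 PM − 73 min = 4:08 PM.
Stage 2 starts at 4:08 PM + 385 min = 10:33 PM.
Assembly starts at 10:33 PM − 535 min = 1:38 PM.

1:38 PM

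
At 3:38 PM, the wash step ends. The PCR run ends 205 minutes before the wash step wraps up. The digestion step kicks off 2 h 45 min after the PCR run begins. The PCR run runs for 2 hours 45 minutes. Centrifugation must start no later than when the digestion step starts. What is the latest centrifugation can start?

12:13 PM

The PCR run ends at 3:38 PM − 205 min = 12:13 PM.
The PCR run starts at 12:13 PM − 165 min = 9:28 AM.
The digestion step starts at 9:28 AM + 165 min = 12:13 PM.
Centrifugation is bounded by the digestion step, so the latest it can start is 12:13 PM.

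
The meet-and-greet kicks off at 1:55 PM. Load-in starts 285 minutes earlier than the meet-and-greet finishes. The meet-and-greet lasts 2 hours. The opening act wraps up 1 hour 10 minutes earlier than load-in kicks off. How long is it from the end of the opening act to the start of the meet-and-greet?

235 minutes

The meet-and-greet ends at 1:55 PM + 120 min = 3:55 PM.
Load-in starts at 3:55 PM − 285 min = 11:10 AM.
The opening act ends at 11:10 AM − 70 min = 10:00 AM.
From 10:00 AM to 1:55 PM is 235 minutes.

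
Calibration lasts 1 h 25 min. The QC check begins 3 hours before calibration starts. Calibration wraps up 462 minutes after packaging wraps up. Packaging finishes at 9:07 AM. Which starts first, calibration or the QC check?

Calibration ends at 9:07 AM + 462 min = 4:49 PM.
Calibration starts at 4:49 PM − 85 min = 3:24 PM.
The QC check starts at 3:24 PM − 180 min = 12:24 PM.
Calibration starts at 3:24 PM and the QC check starts at 12:24 PM, so the QC check is first.

the QC check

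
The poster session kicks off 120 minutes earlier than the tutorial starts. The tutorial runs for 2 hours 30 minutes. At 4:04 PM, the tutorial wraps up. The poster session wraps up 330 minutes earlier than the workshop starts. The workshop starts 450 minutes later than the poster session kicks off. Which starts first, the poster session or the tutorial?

The tutorial starts at 4:04 PM − 150 min = 1:34 PM.
The poster session starts at 1:34 PM − 120 min = 11:34 AM.
The poster session starts at 11:34 AM and the tutorial starts at 1:34 PM, so the poster session is first.

the poster session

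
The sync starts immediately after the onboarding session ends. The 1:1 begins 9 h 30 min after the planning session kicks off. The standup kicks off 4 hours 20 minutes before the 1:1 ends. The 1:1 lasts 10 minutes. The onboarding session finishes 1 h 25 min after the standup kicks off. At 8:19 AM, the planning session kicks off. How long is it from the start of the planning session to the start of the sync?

The 1:1 starts at 8:19 AM + 570 min = 5:49 PM.
The 1:1 ends at 5:49 PM + 10 min = 5:59 PM.
The standup starts at 5:59 PM − 260 min = 1:39 PM.
The onboarding session ends at 1:39 PM + 85 min = 3:04 PM.
So the sync starts at 3:04 PM.
From 8:19 AM to 3:04 PM is 6 hours 45 minutes.

6 hours 45 minutes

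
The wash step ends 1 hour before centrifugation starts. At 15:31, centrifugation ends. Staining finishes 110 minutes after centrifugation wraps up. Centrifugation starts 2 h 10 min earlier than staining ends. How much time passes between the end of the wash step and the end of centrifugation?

Staining ends at 15:31 + 110 min = 17:21.
Centrifugation starts at 17:21 − 130 min = 15:11.
The wash step ends at 15:11 − 60 min = 14:11.
From 14:11 to 15:31 is 1 hour 20 minutes.

1 hour 20 minutes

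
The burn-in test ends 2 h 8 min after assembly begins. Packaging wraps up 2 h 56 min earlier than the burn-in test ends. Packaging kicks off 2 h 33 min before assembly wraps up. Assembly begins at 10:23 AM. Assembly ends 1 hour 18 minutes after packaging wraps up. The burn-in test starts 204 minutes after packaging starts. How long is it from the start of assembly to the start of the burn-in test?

81 minutes

The burn-in test ends at 10:23 AM + 128 min = 12:31 PM.
Packaging ends at 12:31 PM − 176 min = 9:35 AM.
Assembly ends at 9:35 AM + 78 min = 10:53 AM.
Packaging starts at 10:53 AM − 153 min = 8:20 AM.
The burn-in test starts at 8:20 AM + 204 min = 11:44 AM.
From 10:23 AM to 11:44 AM is 81 minutes.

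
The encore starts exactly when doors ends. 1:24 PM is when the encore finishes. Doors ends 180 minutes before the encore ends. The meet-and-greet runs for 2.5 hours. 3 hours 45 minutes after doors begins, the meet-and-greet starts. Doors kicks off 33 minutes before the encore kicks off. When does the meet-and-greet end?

4:06 PM

Doors ends at 1:24 PM − 180 min = 10:24 AM.
So the encore starts at 10:24 AM.
Doors starts at 10:24 AM − 33 min = 9:51 AM.
The meet-and-greet starts at 9:51 AM + 225 min = 1:36 PM.
The meet-and-greet ends at 1:36 PM + 150 min = 4:06 PM.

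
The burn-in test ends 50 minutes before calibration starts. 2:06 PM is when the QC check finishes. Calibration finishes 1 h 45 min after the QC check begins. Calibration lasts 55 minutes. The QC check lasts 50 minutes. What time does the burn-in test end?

1:16 PM

The QC check starts at 2:06 PM − 50 min = 1:16 PM.
Calibration ends at 1:16 PM + 105 min = 3:01 PM.
Calibration starts at 3:01 PM − 55 min = 2:06 PM.
The burn-in test ends at 2:06 PM − 50 min = 1:16 PM.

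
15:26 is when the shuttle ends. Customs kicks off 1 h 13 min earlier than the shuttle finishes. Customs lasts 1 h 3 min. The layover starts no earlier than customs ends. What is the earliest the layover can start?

Customs starts at 15:26 − 73 min = 14:13.
Customs ends at 14:13 + 63 min = 15:16.
The layover is bounded by customs, so the earliest it can start is 15:16.

15:16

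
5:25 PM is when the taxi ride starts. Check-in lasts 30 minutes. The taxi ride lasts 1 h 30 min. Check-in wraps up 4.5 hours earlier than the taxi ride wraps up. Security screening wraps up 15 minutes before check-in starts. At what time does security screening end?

The taxi ride ends at 5:25 PM + 90 min = 6:55 PM.
Check-in ends at 6:55 PM − 270 min = 2:25 PM.
Check-in starts at 2:25 PM − 30 min = 1:55 PM.
Security screening ends at 1:55 PM − 15 min = 1:40 PM.

1:40 PM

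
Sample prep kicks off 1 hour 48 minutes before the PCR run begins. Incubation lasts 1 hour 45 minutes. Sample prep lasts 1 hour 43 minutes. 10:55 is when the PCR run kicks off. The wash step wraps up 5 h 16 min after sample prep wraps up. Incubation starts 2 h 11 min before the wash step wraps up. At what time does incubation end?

15:40

Sample prep starts at 10:55 − 108 min = 09:07.
Sample prep ends at 09:07 + 103 min = 10:50.
The wash step ends at 10:50 + 316 min = 16:06.
Incubation starts at 16:06 − 131 min = 13:55.
Incubation ends at 13:55 + 105 min = 15:40.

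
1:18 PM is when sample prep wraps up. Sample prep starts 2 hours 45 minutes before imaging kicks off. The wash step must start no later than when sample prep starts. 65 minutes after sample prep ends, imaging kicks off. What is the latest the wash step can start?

Imaging starts at 1:18 PM + 65 min = 2:23 PM.
Sample prep starts at 2:23 PM − 165 min = 11:38 AM.
The wash step is bounded by sample prep, so the latest it can start is 11:38 AM.

11:38 AM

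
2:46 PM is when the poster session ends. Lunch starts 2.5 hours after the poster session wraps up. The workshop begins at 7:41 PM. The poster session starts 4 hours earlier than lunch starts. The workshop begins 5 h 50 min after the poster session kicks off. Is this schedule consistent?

No

Lunch starts at 2:46 PM + 150 min = 5:16 PM.
The poster session starts at 5:16 PM − 240 min = 1:16 PM.
The workshop starts at 1:16 PM + 350 min = 7:06 PM.
But the workshop is also said to start at 7:41 PM — a 35-minute conflict.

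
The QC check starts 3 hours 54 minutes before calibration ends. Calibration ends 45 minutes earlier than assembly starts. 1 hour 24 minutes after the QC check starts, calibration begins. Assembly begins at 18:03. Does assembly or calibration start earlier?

Calibration ends at 18:03 − 45 min = 17:18.
The QC check starts at 17:18 − 234 min = 13:24.
Calibration starts at 13:24 + 84 min = 14:48.
Assembly starts at 18:03 and calibration starts at 14:48, so calibration is first.

calibration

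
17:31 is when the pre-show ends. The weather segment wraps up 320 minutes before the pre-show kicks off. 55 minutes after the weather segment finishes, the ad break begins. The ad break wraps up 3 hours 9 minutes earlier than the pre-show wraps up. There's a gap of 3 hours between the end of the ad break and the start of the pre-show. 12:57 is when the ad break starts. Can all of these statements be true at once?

Yes

The ad break ends at 17:31 − 189 min = 14:22.
The pre-show starts at 14:22 + 180 min = 17:22.
The weather segment ends at 17:22 − 320 min = 12:02.
The ad break starts at 12:02 + 55 min = 12:57.
That matches the stated 12:57, so the schedule is consistent.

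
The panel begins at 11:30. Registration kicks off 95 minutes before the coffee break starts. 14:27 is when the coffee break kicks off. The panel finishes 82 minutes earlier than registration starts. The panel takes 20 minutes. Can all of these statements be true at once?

No

Registration starts at 14:27 − 95 min = 12:52.
The panel ends at 12:52 − 82 min = 11:30.
The panel starts at 11:30 − 20 min = 11:10.
But the panel is also said to start at 11:30 — a 20-minute conflict.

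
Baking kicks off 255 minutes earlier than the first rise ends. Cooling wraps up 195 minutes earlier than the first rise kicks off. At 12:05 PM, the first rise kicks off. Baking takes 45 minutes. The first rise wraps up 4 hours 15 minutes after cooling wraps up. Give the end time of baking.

9:35 AM

Cooling ends at 12:05 PM − 195 min = 8:50 AM.
The first rise ends at 8:50 AM + 255 min = 1:05 PM.
Baking starts at 1:05 PM − 255 min = 8:50 AM.
Baking ends at 8:50 AM + 45 min = 9:35 AM.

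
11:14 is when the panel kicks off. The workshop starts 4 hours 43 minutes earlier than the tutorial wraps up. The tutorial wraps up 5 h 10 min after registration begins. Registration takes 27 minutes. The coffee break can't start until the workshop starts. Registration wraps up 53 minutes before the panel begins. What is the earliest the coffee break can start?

Registration ends at 11:14 − 53 min = 10:21.
Registration starts at 10:21 − 27 min = 09:54.
The tutorial ends at 09:54 + 310 min = 15:04.
The workshop starts at 15:04 − 283 min = 10:21.
The coffee break is bounded by the workshop, so the earliest it can start is 10:21.

10:21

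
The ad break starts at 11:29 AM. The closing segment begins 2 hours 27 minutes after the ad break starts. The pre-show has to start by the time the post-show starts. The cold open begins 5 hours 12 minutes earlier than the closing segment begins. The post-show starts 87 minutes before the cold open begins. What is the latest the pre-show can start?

7:17 AM

The closing segment starts at 11:29 AM + 147 min = 1:56 PM.
The cold open starts at 1:56 PM − 312 min = 8:44 AM.
The post-show starts at 8:44 AM − 87 min = 7:17 AM.
The pre-show is bounded by the post-show, so the latest it can start is 7:17 AM.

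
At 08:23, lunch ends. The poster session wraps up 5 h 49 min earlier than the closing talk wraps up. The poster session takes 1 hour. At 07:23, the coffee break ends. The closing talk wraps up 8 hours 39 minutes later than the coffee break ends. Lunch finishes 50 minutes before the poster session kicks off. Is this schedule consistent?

Yes

The closing talk ends at 07:23 + 519 min = 16:02.
The poster session ends at 16:02 − 349 min = 10:13.
The poster session starts at 10:13 − 60 min = 09:13.
Lunch ends at 09:13 − 50 min = 08:23.
That matches the stated 08:23, so the schedule is consistent.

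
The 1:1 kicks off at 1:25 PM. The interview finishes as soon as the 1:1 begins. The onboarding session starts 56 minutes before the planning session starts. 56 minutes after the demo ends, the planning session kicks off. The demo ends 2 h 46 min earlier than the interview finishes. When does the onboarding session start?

10:39 AM

The interview ends at 1:25 PM.
The demo ends at 1:25 PM − 166 min = 10:39 AM.
The planning session starts at 10:39 AM + 56 min = 11:35 AM.
The onboarding session starts at 11:35 AM − 56 min = 10:39 AM.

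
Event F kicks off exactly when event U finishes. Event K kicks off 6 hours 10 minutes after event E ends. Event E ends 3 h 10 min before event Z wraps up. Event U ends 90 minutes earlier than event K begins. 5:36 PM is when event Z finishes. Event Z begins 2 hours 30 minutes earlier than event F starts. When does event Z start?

Event E ends at 5:36 PM − 190 min = 2:26 PM.
Event K starts at 2:26 PM + 370 min = 8:36 PM.
Event U ends at 8:36 PM − 90 min = 7:06 PM.
So event F starts at 7:06 PM.
Event Z starts at 7:06 PM − 150 min = 4:36 PM.

4:36 PM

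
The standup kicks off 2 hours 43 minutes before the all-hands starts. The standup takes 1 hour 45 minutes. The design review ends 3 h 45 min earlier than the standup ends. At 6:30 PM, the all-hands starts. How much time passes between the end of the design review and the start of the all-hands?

The standup starts at 6:30 PM − 163 min = 3:47 PM.
The standup ends at 3:47 PM + 105 min = 5:32 PM.
The design review ends at 5:32 PM − 225 min = 1:47 PM.
From 1:47 PM to 6:30 PM is 283 minutes.

283 minutes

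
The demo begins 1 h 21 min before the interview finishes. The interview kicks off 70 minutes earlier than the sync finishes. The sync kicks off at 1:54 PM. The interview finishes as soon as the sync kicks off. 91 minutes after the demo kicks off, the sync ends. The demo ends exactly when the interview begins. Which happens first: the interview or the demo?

The interview ends at 1:54 PM.
The demo starts at 1:54 PM − 81 min = 12:33 PM.
The sync ends at 12:33 PM + 91 min = 2:04 PM.
The interview starts at 2:04 PM − 70 min = 12:54 PM.
The interview starts at 12:54 PM and the demo starts at 12:33 PM, so the demo is first.

the demo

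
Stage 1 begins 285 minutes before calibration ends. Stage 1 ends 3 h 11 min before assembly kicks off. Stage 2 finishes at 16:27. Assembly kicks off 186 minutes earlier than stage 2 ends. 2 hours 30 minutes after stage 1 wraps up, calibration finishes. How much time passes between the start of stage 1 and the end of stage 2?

Assembly starts at 16:27 − 186 min = 13:21.
Stage 1 ends at 13:21 − 191 min = 10:10.
Calibration ends at 10:10 + 150 min = 12:40.
Stage 1 starts at 12:40 − 285 min = 07:55.
From 07:55 to 16:27 is 8 h 32 min.

8 h 32 min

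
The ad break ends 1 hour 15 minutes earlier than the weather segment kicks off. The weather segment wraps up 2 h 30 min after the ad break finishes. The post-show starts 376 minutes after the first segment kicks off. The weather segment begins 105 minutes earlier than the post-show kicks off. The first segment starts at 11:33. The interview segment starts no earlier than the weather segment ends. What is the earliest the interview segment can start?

17:19

The post-show starts at 11:33 + 376 min = 17:49.
The weather segment starts at 17:49 − 105 min = 16:04.
The ad break ends at 16:04 − 75 min = 14:49.
The weather segment ends at 14:49 + 150 min = 17:19.
The interview segment is bounded by the weather segment, so the earliest it can start is 17:19.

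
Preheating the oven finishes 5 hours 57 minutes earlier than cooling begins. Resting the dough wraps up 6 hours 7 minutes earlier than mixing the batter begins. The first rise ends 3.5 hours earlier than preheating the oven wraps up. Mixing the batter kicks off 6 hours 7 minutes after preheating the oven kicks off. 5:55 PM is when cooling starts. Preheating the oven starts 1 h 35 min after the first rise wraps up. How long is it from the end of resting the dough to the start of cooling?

Preheating the oven ends at 5:55 PM − 357 min = 11:58 AM.
The first rise ends at 11:58 AM − 210 min = 8:28 AM.
Preheating the oven starts at 8:28 AM + 95 min = 10:03 AM.
Mixing the batter starts at 10:03 AM + 367 min = 4:10 PM.
Resting the dough ends at 4:10 PM − 367 min = 10:03 AM.
From 10:03 AM to 5:55 PM is 472 minutes.

472 minutes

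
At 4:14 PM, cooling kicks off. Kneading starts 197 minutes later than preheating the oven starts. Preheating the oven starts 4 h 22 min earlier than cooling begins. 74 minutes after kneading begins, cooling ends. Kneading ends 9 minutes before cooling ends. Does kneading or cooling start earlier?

kneading

Preheating the oven starts at 4:14 PM − 262 min = 11:52 AM.
Kneading starts at 11:52 AM + 197 min = 3:09 PM.
Kneading starts at 3:09 PM and cooling starts at 4:14 PM, so kneading is first.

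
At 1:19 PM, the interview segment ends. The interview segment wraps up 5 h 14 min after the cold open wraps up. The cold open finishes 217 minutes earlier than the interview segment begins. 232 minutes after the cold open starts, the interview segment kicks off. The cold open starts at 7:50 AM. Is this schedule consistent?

The interview segment starts at 7:50 AM + 232 min = 11:42 AM.
The cold open ends at 11:42 AM − 217 min = 8:05 AM.
The interview segment ends at 8:05 AM + 314 min = 1:19 PM.
That matches the stated 1:19 PM, so the schedule is consistent.

Yes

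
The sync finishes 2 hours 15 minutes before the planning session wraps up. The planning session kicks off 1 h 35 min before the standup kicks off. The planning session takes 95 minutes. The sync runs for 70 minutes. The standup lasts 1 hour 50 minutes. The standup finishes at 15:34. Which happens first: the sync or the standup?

The standup starts at 15:34 − 110 min = 13:44.
The planning session starts at 13:44 − 95 min = 12:09.
The planning session ends at 12:09 + 95 min = 13:44.
The sync ends at 13:44 − 135 min = 11:29.
The sync starts at 11:29 − 70 min = 10:19.
The sync starts at 10:19 and the standup starts at 13:44, so the sync is first.

the sync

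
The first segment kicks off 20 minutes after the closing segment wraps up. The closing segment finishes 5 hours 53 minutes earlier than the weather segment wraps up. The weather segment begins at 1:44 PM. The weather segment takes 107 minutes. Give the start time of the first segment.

9:58 AM

The weather segment ends at 1:44 PM + 107 min = 3:31 PM.
The closing segment ends at 3:31 PM − 353 min = 9:38 AM.
The first segment starts at 9:38 AM + 20 min = 9:58 AM.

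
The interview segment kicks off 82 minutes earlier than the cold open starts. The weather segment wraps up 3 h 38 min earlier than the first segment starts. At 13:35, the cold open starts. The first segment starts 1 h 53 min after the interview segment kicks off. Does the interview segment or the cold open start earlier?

The interview segment starts at 13:35 − 82 min = 12:13.
The interview segment starts at 12:13 and the cold open starts at 13:35, so the interview segment is first.

the interview segment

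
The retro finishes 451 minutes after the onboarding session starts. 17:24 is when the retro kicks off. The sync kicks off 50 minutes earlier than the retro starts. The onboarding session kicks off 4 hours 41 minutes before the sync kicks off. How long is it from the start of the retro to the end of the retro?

The sync starts at 17:24 − 50 min = 16:34.
The onboarding session starts at 16:34 − 281 min = 11:53.
The retro ends at 11:53 + 451 min = 19:24.
From 17:24 to 19:24 is 120 minutes.

120 minutes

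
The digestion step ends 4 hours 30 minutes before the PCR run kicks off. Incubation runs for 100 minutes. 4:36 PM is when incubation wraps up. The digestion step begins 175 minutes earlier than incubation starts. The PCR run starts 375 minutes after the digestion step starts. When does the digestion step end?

1:46 PM

Incubation starts at 4:36 PM − 100 min = 2:56 PM.
The digestion step starts at 2:56 PM − 175 min = 12:01 PM.
The PCR run starts at 12:01 PM + 375 min = 6:16 PM.
The digestion step ends at 6:16 PM − 270 min = 1:46 PM.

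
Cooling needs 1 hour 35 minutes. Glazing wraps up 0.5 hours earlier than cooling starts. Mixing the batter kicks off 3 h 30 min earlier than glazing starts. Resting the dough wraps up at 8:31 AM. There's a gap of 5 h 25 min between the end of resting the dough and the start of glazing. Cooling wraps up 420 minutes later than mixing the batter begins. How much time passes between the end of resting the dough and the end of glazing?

Glazing starts at 8:31 AM + 325 min = 1:56 PM.
Mixing the batter starts at 1:56 PM − 210 min = 10:26 AM.
Cooling ends at 10:26 AM + 420 min = 5:26 PM.
Cooling starts at 5:26 PM − 95 min = 3:51 PM.
Glazing ends at 3:51 PM − 30 min = 3:21 PM.
From 8:31 AM to 3:21 PM is 6 h 50 min.

6 h 50 min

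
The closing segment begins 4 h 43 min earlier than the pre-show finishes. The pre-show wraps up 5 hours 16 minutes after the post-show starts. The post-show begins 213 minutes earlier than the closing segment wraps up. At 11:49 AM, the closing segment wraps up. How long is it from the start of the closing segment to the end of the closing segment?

180 minutes

The post-show starts at 11:49 AM − 213 min = 8:16 AM.
The pre-show ends at 8:16 AM + 316 min = 1:32 PM.
The closing segment starts at 1:32 PM − 283 min = 8:49 AM.
From 8:49 AM to 11:49 AM is 180 minutes.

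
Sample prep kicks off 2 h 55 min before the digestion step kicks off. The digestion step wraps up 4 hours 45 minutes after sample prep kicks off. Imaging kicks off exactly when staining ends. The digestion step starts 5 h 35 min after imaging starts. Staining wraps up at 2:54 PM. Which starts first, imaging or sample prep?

Imaging starts at 2:54 PM.
The digestion step starts at 2:54 PM + 335 min = 8:29 PM.
Sample prep starts at 8:29 PM − 175 min = 5:34 PM.
Imaging starts at 2:54 PM and sample prep starts at 5:34 PM, so imaging is first.

imaging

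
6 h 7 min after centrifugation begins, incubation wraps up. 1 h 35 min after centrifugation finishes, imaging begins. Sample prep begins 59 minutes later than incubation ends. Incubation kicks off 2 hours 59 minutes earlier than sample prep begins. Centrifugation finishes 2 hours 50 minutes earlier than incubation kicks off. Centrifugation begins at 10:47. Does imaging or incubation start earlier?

imaging

Incubation ends at 10:47 + 367 min = 16:54.
Sample prep starts at 16:54 + 59 min = 17:53.
Incubation starts at 17:53 − 179 min = 14:54.
Centrifugation ends at 14:54 − 170 min = 12:04.
Imaging starts at 12:04 + 95 min = 13:39.
Imaging starts at 13:39 and incubation starts at 14:54, so imaging is first.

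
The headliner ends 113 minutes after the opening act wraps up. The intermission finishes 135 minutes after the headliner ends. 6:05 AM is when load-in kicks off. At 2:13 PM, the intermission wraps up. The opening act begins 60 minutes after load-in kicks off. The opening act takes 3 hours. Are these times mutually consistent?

The opening act starts at 6:05 AM + 60 min = 7:05 AM.
The opening act ends at 7:05 AM + 180 min = 10:05 AM.
The headliner ends at 10:05 AM + 113 min = 11:58 AM.
The intermission ends at 11:58 AM + 135 min = 2:13 PM.
That matches the stated 2:13 PM, so the schedule is consistent.

Yes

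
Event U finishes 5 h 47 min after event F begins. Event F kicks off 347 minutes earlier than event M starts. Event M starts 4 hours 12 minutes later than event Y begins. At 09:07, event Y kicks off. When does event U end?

13:19

Event M starts at 09:07 + 252 min = 13:19.
Event F starts at 13:19 − 347 min = 07:32.
Event U ends at 07:32 + 347 min = 13:19.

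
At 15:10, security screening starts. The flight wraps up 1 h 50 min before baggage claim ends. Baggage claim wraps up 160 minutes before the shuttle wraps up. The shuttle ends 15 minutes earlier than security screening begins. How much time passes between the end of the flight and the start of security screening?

4 h 45 min

The shuttle ends at 15:10 − 15 min = 14:55.
Baggage claim ends at 14:55 − 160 min = 12:15.
The flight ends at 12:15 − 110 min = 10:25.
From 10:25 to 15:10 is 4 h 45 min.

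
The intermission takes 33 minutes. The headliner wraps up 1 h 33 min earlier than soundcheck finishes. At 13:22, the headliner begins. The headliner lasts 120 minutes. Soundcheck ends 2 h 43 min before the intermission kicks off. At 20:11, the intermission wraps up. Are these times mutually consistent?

The intermission starts at 20:11 − 33 min = 19:38.
Soundcheck ends at 19:38 − 163 min = 16:55.
The headliner ends at 16:55 − 93 min = 15:22.
The headliner starts at 15:22 − 120 min = 13:22.
That matches the stated 13:22, so the schedule is consistent.

Yes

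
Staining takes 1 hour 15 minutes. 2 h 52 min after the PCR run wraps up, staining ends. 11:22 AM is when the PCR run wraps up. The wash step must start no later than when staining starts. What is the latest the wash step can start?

12:59 PM

Staining ends at 11:22 AM + 172 min = 2:14 PM.
Staining starts at 2:14 PM − 75 min = 12:59 PM.
The wash step is bounded by staining, so the latest it can start is 12:59 PM.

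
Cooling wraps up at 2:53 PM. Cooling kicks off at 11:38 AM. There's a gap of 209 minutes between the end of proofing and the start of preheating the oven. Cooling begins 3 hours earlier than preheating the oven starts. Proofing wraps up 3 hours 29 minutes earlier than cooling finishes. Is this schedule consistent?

Proofing ends at 2:53 PM − 209 min = 11:24 AM.
Preheating the oven starts at 11:24 AM + 209 min = 2:53 PM.
Cooling starts at 2:53 PM − 180 min = 11:53 AM.
But cooling is also said to start at 11:38 AM — a 15-minute conflict.

No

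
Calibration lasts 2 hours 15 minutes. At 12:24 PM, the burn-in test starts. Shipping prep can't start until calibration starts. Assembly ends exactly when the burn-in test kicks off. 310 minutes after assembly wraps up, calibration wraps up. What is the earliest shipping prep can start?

3:19 PM

Assembly ends at 12:24 PM.
Calibration ends at 12:24 PM + 310 min = 5:34 PM.
Calibration starts at 5:34 PM − 135 min = 3:19 PM.
Shipping prep is bounded by calibration, so the earliest it can start is 3:19 PM.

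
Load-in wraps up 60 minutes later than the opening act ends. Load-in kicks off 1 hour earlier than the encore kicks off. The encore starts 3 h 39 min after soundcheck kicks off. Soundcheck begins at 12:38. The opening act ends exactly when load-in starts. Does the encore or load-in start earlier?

load-in

The encore starts at 12:38 + 219 min = 16:17.
Load-in starts at 16:17 − 60 min = 15:17.
The encore starts at 16:17 and load-in starts at 15:17, so load-in is first.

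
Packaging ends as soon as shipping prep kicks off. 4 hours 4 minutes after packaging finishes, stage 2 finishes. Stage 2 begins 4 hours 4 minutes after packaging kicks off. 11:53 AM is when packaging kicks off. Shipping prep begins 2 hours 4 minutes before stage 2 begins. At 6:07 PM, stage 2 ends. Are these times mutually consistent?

No

Stage 2 starts at 11:53 AM + 244 min = 3:57 PM.
Shipping prep starts at 3:57 PM − 124 min = 1:53 PM.
So packaging ends at 1:53 PM.
Stage 2 ends at 1:53 PM + 244 min = 5:57 PM.
But stage 2 is also said to end at 6:07 PM — a 10-minute conflict.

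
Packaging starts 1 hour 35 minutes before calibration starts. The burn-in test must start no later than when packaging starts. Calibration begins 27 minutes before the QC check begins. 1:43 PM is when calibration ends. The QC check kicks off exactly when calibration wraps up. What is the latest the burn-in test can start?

11:41 AM

The QC check starts at 1:43 PM.
Calibration starts at 1:43 PM − 27 min = 1:16 PM.
Packaging starts at 1:16 PM − 95 min = 11:41 AM.
The burn-in test is bounded by packaging, so the latest it can start is 11:41 AM.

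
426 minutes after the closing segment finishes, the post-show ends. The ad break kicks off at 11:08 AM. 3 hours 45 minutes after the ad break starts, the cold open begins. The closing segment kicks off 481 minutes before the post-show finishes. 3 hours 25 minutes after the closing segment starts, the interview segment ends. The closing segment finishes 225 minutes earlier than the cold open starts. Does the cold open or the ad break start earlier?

The cold open starts at 11:08 AM + 225 min = 2:53 PM.
The cold open starts at 2:53 PM and the ad break starts at 11:08 AM, so the ad break is first.

the ad break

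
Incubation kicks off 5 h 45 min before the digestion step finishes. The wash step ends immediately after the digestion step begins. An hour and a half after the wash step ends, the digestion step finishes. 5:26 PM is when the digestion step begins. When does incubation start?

The wash step ends at 5:26 PM.
The digestion step ends at 5:26 PM + 90 min = 6:56 PM.
Incubation starts at 6:56 PM − 345 min = 1:11 PM.

1:11 PM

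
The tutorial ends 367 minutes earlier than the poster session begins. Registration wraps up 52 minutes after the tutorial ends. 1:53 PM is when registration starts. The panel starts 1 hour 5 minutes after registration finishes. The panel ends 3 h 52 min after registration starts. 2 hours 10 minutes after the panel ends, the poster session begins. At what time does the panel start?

3:45 PM

The panel ends at 1:53 PM + 232 min = 5:45 PM.
The poster session starts at 5:45 PM + 130 min = 7:55 PM.
The tutorial ends at 7:55 PM − 367 min = 1:48 PM.
Registration ends at 1:48 PM + 52 min = 2:40 PM.
The panel starts at 2:40 PM + 65 min = 3:45 PM.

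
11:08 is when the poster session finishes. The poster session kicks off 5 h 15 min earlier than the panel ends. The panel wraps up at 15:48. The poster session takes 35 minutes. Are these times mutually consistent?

Yes

The poster session starts at 15:48 − 315 min = 10:33.
The poster session ends at 10:33 + 35 min = 11:08.
That matches the stated 11:08, so the schedule is consistent.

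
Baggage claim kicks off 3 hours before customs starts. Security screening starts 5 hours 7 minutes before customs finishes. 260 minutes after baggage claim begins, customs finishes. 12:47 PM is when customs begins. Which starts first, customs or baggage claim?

baggage claim

Baggage claim starts at 12:47 PM − 180 min = 9:47 AM.
Customs starts at 12:47 PM and baggage claim starts at 9:47 AM, so baggage claim is first.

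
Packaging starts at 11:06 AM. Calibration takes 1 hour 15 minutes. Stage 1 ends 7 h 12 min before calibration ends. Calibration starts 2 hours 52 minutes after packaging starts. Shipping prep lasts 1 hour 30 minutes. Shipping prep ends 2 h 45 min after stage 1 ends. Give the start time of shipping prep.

Calibration starts at 11:06 AM + 172 min = 1:58 PM.
Calibration ends at 1:58 PM + 75 min = 3:13 PM.
Stage 1 ends at 3:13 PM − 432 min = 8:01 AM.
Shipping prep ends at 8:01 AM + 165 min = 10:46 AM.
Shipping prep starts at 10:46 AM − 90 min = 9:16 AM.

9:16 AM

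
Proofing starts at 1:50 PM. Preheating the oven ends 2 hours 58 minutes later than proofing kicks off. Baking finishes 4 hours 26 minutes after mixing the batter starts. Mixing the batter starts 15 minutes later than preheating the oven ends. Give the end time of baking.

Preheating the oven ends at 1:50 PM + 178 min = 4:48 PM.
Mixing the batter starts at 4:48 PM + 15 min = 5:03 PM.
Baking ends at 5:03 PM + 266 min = 9:29 PM.

9:29 PM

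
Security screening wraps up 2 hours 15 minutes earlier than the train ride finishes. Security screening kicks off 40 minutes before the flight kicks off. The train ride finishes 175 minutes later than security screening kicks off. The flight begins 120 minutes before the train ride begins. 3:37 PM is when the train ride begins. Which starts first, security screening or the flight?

security screening

The flight starts at 3:37 PM − 120 min = 1:37 PM.
Security screening starts at 1:37 PM − 40 min = 12:57 PM.
Security screening starts at 12:57 PM and the flight starts at 1:37 PM, so security screening is first.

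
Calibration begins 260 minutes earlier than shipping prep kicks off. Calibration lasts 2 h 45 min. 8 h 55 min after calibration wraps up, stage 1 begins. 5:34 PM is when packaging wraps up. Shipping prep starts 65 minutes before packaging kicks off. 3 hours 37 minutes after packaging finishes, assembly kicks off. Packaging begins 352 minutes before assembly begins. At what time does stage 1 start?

Assembly starts at 5:34 PM + 217 min = 9:11 PM.
Packaging starts at 9:11 PM − 352 min = 3:19 PM.
Shipping prep starts at 3:19 PM − 65 min = 2:14 PM.
Calibration starts at 2:14 PM − 260 min = 9:54 AM.
Calibration ends at 9:54 AM + 165 min = 12:39 PM.
Stage 1 starts at 12:39 PM + 535 min = 9:34 PM.

9:34 PM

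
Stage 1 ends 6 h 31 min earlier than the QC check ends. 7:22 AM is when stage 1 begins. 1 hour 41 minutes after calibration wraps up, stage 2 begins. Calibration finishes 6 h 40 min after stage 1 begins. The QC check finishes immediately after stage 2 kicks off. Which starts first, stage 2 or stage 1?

stage 1

Calibration ends at 7:22 AM + 400 min = 2:02 PM.
Stage 2 starts at 2:02 PM + 101 min = 3:43 PM.
Stage 2 starts at 3:43 PM and stage 1 starts at 7:22 AM, so stage 1 is first.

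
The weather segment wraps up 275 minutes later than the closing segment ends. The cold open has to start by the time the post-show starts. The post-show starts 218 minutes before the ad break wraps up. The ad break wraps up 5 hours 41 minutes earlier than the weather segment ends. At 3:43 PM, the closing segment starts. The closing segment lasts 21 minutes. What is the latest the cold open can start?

The closing segment ends at 3:43 PM + 21 min = 4:04 PM.
The weather segment ends at 4:04 PM + 275 min = 8:39 PM.
The ad break ends at 8:39 PM − 341 min = 2:58 PM.
The post-show starts at 2:58 PM − 218 min = 11:20 AM.
The cold open is bounded by the post-show, so the latest it can start is 11:20 AM.

11:20 AM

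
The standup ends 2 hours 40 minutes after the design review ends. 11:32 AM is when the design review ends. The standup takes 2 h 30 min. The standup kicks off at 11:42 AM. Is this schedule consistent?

Yes

The standup ends at 11:32 AM + 160 min = 2:12 PM.
The standup starts at 2:12 PM − 150 min = 11:42 AM.
That matches the stated 11:42 AM, so the schedule is consistent.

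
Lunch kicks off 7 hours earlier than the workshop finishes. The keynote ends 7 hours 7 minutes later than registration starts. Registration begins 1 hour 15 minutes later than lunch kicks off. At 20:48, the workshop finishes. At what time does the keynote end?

22:10

Lunch starts at 20:48 − 420 min = 13:48.
Registration starts at 13:48 + 75 min = 15:03.
The keynote ends at 15:03 + 427 min = 22:10.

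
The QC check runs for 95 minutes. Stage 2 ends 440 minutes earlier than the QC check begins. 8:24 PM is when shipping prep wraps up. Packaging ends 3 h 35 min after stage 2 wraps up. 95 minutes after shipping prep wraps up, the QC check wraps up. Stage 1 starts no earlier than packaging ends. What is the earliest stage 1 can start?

4:39 PM

The QC check ends at 8:24 PM + 95 min = 9:59 PM.
The QC check starts at 9:59 PM − 95 min = 8:24 PM.
Stage 2 ends at 8:24 PM − 440 min = 1:04 PM.
Packaging ends at 1:04 PM + 215 min = 4:39 PM.
Stage 1 is bounded by packaging, so the earliest it can start is 4:39 PM.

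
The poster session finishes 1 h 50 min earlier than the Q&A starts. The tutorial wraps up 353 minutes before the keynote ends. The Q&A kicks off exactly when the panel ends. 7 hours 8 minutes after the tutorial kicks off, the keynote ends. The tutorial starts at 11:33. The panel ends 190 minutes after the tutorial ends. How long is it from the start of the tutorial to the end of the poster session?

The keynote ends at 11:33 + 428 min = 18:41.
The tutorial ends at 18:41 − 353 min = 12:48.
The panel ends at 12:48 + 190 min = 15:58.
So the Q&A starts at 15:58.
The poster session ends at 15:58 − 110 min = 14:08.
From 11:33 to 14:08 is 155 minutes.

155 minutes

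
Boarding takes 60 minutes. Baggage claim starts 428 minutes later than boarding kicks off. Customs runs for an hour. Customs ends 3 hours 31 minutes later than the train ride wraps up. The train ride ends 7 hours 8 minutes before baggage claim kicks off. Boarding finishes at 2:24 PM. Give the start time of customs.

Boarding starts at 2:24 PM − 60 min = 1:24 PM.
Baggage claim starts at 1:24 PM + 428 min = 8:32 PM.
The train ride ends at 8:32 PM − 428 min = 1:24 PM.
Customs ends at 1:24 PM + 211 min = 4:55 PM.
Customs starts at 4:55 PM − 60 min = 3:55 PM.

3:55 PM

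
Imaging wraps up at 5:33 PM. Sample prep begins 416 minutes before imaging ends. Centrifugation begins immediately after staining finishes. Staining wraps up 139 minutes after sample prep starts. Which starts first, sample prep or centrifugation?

sample prep

Sample prep starts at 5:33 PM − 416 min = 10:37 AM.
Staining ends at 10:37 AM + 139 min = 12:56 PM.
So centrifugation starts at 12:56 PM.
Sample prep starts at 10:37 AM and centrifugation starts at 12:56 PM, so sample prep is first.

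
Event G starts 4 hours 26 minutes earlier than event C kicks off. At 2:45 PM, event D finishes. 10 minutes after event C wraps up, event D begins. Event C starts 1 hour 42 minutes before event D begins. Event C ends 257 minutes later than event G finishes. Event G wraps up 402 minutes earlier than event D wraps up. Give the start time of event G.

Event G ends at 2:45 PM − 402 min = 8:03 AM.
Event C ends at 8:03 AM + 257 min = 12:20 PM.
Event D starts at 12:20 PM + 10 min = 12:30 PM.
Event C starts at 12:30 PM − 102 min = 10:48 AM.
Event G starts at 10:48 AM − 266 min = 6:22 AM.

6:22 AM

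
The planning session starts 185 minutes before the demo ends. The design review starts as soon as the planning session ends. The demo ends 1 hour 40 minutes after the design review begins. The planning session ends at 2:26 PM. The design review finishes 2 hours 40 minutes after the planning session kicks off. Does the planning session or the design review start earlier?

The design review starts at 2:26 PM.
The demo ends at 2:26 PM + 100 min = 4:06 PM.
The planning session starts at 4:06 PM − 185 min = 1:01 PM.
The planning session starts at 1:01 PM and the design review starts at 2:26 PM, so the planning session is first.

the planning session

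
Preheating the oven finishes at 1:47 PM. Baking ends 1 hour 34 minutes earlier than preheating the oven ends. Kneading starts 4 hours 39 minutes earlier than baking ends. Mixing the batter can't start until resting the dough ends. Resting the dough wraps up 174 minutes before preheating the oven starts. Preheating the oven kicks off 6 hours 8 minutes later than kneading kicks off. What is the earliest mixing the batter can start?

Baking ends at 1:47 PM − 94 min = 12:13 PM.
Kneading starts at 12:13 PM − 279 min = 7:34 AM.
Preheating the oven starts at 7:34 AM + 368 min = 1:42 PM.
Resting the dough ends at 1:42 PM − 174 min = 10:48 AM.
Mixing the batter is bounded by resting the dough, so the earliest it can start is 10:48 AM.

10:48 AM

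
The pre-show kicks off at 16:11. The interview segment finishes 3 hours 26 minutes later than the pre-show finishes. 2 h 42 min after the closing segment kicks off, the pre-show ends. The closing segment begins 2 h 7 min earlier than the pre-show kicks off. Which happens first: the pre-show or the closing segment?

the closing segment

The closing segment starts at 16:11 − 127 min = 14:04.
The pre-show starts at 16:11 and the closing segment starts at 14:04, so the closing segment is first.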